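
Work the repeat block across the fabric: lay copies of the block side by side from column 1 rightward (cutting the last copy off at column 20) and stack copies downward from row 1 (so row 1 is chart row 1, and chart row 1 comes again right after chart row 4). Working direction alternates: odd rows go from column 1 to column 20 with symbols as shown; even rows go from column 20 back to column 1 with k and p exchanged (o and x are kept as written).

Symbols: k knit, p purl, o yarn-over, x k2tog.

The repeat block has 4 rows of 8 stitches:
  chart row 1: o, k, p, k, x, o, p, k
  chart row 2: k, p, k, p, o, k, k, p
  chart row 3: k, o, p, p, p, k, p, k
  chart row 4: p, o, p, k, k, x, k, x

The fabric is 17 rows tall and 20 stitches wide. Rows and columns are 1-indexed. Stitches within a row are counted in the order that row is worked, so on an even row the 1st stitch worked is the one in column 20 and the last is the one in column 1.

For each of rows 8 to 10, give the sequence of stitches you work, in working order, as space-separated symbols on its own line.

Result:
p k o k x p x p p k o k x p x p p k o k
o k p k x o p k o k p k x o p k o k p k
k p k p k p p o k p k p k p p o k p k p

Derivation:
Row 8: chart row 4, WS - tiled (columns 1-20): p o p k k x k x p o p k k x k x p o p k; work from column 20 back to 1 with k<->p swapped.
Row 9: chart row 1, RS - tile across columns 1-20 and work as-is.
Row 10: chart row 2, WS - tiled (columns 1-20): k p k p o k k p k p k p o k k p k p k p; work from column 20 back to 1 with k<->p swapped.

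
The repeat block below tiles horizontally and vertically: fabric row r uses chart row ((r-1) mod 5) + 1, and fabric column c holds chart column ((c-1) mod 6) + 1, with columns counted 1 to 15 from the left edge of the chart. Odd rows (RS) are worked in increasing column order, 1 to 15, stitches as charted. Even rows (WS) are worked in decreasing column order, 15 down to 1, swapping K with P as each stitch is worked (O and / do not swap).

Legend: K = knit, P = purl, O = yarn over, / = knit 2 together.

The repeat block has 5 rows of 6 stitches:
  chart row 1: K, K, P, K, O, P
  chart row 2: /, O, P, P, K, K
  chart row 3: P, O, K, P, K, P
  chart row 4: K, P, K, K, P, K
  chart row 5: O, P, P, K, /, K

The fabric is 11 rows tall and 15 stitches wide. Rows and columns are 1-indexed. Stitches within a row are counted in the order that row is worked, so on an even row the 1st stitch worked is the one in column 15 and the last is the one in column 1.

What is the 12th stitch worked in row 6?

Row 6: (6-1) mod 5 = 0, so use chart row 1. Even row -> WS.
Chart row 1 tiled across columns 1-15: K K P K O P K K P K O P K K P
WS row: flip the tiled sequence (start at column 15) and apply K<->P; O and / stay.
Row 6 as worked: K P P K O P K P P K O P K P P
Stitch 12 in working order -> P

Result:
P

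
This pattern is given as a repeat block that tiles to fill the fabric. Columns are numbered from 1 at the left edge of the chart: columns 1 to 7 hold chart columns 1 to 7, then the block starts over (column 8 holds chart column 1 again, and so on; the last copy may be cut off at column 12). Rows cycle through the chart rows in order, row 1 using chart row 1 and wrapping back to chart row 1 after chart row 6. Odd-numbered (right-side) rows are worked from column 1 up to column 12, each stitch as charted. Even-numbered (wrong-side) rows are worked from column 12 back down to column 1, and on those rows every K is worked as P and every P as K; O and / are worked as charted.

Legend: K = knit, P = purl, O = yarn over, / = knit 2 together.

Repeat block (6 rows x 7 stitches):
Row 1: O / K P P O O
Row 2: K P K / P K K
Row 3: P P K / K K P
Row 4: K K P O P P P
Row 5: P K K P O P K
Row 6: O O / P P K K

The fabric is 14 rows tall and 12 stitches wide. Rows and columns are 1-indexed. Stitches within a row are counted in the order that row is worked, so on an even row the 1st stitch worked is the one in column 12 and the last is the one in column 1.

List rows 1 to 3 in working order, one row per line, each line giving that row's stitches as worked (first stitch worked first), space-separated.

Row 1: chart row 1, RS - tile across columns 1-12 and work as-is.
Row 2: chart row 2, WS - tiled (columns 1-12): K P K / P K K K P K / P; work from column 12 back to 1 with K<->P swapped.
Row 3: chart row 3, RS - tile across columns 1-12 and work as-is.

Rows as worked:
O / K P P O O O / K P P
K / P K P P P K / P K P
P P K / K K P P P K / K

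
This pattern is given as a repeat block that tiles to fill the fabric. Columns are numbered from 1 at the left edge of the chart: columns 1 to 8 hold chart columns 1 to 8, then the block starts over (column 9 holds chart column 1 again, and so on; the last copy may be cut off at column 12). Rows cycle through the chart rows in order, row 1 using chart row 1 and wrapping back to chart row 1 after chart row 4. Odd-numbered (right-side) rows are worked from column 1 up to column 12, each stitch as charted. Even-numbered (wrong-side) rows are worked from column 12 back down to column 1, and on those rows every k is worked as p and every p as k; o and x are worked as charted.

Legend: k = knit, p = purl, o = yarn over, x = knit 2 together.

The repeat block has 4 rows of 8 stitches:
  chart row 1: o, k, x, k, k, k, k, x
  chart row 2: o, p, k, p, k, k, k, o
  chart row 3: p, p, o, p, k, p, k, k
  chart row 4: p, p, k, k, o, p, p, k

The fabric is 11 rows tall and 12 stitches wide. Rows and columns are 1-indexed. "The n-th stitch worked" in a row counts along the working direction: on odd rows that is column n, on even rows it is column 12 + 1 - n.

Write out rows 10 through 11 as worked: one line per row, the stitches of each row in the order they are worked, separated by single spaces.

Row 10: chart row 2, WS - tiled (columns 1-12): o p k p k k k o o p k p; work from column 12 back to 1 with k<->p swapped.
Row 11: chart row 3, RS - tile across columns 1-12 and work as-is.

Result:
k p k o o p p p k p k o
p p o p k p k k p p o p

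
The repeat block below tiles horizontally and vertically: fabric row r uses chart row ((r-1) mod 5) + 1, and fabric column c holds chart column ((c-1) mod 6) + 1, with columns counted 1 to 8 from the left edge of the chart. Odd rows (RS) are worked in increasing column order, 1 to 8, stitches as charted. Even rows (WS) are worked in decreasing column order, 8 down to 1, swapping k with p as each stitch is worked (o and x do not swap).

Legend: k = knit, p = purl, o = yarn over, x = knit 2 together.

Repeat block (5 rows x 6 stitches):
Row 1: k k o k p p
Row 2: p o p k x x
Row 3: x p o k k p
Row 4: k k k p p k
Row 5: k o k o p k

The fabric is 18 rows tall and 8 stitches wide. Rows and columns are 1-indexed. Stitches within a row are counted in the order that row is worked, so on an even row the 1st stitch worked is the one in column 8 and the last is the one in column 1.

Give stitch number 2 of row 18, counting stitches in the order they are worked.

Result:
x

Derivation:
Row 18: (18-1) mod 5 = 2, so use chart row 3. Even row -> WS.
Chart row 3 tiled across columns 1-8: x p o k k p x p
Wrong side: read the tiled row from column 8 down to 1 and exchange k with p (leave o, x).
Row 18 as worked: k x k p p o k x
The 2nd stitch worked is x.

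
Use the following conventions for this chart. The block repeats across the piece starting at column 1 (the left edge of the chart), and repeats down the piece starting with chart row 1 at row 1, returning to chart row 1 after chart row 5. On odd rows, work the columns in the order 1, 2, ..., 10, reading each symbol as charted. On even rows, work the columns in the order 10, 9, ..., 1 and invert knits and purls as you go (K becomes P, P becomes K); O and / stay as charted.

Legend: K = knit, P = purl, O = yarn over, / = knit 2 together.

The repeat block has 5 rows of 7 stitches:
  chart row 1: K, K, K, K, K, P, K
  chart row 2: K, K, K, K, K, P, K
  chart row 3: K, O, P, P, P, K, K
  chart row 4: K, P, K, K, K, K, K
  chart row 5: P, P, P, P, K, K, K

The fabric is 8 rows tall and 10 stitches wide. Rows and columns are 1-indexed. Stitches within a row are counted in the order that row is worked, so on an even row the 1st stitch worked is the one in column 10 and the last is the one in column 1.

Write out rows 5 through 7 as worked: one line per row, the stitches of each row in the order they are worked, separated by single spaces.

Rows as worked:
P P P P K K K P P P
P P P P K P P P P P
K K K K K P K K K K

Derivation:
Row 5: chart row 5, RS - tile across columns 1-10 and work as-is.
Row 6: chart row 1, WS - tiled (columns 1-10): K K K K K P K K K K; work from column 10 back to 1 with K<->P swapped.
Row 7: chart row 2, RS - tile across columns 1-10 and work as-is.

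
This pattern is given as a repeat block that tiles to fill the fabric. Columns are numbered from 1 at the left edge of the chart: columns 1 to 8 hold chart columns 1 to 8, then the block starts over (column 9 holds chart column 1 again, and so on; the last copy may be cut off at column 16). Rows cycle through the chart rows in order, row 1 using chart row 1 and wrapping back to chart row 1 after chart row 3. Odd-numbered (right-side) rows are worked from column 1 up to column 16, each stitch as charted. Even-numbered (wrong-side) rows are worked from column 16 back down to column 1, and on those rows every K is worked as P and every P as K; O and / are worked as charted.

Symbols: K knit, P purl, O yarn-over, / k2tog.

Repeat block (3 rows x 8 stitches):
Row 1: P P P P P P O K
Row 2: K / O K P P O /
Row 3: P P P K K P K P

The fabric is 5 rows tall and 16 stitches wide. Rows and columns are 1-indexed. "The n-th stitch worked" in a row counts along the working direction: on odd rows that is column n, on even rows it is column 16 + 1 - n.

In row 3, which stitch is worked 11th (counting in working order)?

Row 3: (3-1) mod 3 = 2, so use chart row 3. Odd row -> RS.
Chart row 3 tiled across columns 1-16: P P P K K P K P P P P K K P K P
RS: work column 1 to column 16, symbols as charted — the tiled row is the row as worked.
Counting 11 along the worked row gives P.

Stitch:
P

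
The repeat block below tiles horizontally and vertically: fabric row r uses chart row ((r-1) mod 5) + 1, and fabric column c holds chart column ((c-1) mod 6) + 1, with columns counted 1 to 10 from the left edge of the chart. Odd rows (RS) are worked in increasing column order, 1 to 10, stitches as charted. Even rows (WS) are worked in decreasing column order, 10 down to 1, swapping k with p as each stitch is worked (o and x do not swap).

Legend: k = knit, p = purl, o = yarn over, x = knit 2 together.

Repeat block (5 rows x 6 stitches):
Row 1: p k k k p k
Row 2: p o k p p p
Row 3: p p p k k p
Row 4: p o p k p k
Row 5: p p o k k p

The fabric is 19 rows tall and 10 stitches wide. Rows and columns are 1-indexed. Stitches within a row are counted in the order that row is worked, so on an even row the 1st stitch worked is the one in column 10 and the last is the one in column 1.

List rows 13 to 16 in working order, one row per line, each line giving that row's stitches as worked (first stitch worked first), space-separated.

Row 13: chart row 3, RS - tile across columns 1-10 and work as-is.
Row 14: chart row 4, WS - tiled (columns 1-10): p o p k p k p o p k; work from column 10 back to 1 with k<->p swapped.
Row 15: chart row 5, RS - tile across columns 1-10 and work as-is.
Row 16: chart row 1, WS - tiled (columns 1-10): p k k k p k p k k k; work from column 10 back to 1 with k<->p swapped.

Result:
p p p k k p p p p k
p k o k p k p k o k
p p o k k p p p o k
p p p k p k p p p k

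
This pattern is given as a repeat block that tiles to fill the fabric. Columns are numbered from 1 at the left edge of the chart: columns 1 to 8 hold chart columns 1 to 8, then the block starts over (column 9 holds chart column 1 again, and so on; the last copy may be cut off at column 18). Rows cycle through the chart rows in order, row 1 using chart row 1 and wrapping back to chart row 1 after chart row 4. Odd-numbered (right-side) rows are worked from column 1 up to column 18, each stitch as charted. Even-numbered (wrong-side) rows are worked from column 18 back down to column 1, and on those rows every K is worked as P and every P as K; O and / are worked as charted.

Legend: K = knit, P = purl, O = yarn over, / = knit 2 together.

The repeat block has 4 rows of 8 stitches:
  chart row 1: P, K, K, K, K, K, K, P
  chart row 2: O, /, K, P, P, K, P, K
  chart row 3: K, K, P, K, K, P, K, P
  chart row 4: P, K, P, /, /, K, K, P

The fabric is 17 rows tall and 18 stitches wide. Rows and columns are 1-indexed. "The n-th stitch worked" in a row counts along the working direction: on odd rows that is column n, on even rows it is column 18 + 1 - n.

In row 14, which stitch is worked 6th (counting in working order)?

Stitch:
K

Derivation:
For row 14: chart row = ((14-1) mod 4) + 1 = 2; this is a WS (even) row.
Chart row 2 tiled across columns 1-18: O / K P P K P K O / K P P K P K O /
Wrong side: read the tiled row from column 18 down to 1 and exchange K with P (leave O, /).
Row 14 as worked: / O P K P K K P / O P K P K K P / O
The 6th stitch worked is K.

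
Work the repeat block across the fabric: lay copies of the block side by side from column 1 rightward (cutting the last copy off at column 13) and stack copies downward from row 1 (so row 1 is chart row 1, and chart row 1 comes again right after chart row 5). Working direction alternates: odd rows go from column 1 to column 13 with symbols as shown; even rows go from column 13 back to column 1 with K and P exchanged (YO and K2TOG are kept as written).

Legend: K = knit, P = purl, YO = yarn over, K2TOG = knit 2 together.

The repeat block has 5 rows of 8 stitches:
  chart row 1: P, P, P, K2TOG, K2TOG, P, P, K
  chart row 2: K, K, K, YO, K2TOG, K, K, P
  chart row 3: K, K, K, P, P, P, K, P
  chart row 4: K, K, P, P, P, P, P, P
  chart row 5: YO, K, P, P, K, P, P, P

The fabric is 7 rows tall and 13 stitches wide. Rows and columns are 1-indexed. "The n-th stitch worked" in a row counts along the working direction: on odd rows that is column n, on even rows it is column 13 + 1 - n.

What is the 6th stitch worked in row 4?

== STITCH ==
K

Derivation:
For row 4: chart row = ((4-1) mod 5) + 1 = 4; this is a WS (even) row.
Chart row 4 tiled across columns 1-13: K K P P P P P P K K P P P
WS: work from column 13 back to column 1 (reverse the tiled row), swapping K<->P (YO and K2TOG unchanged).
Row 4 as worked: K K K P P K K K K K K P P
Counting 6 along the worked row gives K.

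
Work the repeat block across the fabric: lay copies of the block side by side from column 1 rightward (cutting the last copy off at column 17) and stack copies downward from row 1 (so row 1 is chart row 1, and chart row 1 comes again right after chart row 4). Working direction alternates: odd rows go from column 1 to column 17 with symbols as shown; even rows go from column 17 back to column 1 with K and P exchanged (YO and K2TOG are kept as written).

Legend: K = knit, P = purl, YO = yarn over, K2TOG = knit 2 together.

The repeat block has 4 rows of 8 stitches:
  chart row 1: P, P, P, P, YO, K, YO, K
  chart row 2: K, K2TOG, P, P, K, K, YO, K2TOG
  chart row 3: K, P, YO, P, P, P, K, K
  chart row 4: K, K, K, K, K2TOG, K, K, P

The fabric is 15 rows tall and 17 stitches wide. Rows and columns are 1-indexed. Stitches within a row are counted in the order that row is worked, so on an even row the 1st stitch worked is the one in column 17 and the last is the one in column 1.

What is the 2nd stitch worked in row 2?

For row 2: chart row = ((2-1) mod 4) + 1 = 2; this is a WS (even) row.
Chart row 2 tiled across columns 1-17: K K2TOG P P K K YO K2TOG K K2TOG P P K K YO K2TOG K
WS row: flip the tiled sequence (start at column 17) and apply K<->P; YO and K2TOG stay.
Row 2 as worked: P K2TOG YO P P K K K2TOG P K2TOG YO P P K K K2TOG P
The 2nd stitch worked is K2TOG.

== STITCH ==
K2TOG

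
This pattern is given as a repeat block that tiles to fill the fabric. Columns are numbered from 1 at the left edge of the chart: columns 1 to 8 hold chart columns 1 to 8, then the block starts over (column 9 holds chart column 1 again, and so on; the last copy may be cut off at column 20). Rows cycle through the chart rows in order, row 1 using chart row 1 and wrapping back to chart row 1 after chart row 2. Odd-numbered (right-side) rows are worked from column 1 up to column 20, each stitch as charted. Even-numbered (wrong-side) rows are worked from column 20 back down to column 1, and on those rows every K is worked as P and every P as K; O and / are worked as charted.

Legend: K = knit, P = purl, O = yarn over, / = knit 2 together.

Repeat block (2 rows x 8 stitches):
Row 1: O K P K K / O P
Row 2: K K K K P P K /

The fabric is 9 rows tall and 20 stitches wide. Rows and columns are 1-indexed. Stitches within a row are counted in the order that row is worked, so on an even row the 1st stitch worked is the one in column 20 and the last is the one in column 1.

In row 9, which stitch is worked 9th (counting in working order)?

== STITCH ==
O

Derivation:
Row 9 uses chart row ((9-1) mod 2)+1 = 1. Row 9 is odd, so RS.
Chart row 1 tiled across columns 1-20: O K P K K / O P O K P K K / O P O K P K
Right side: take the tiled row as-is (worked left to right from column 1).
Stitch 9 in working order -> O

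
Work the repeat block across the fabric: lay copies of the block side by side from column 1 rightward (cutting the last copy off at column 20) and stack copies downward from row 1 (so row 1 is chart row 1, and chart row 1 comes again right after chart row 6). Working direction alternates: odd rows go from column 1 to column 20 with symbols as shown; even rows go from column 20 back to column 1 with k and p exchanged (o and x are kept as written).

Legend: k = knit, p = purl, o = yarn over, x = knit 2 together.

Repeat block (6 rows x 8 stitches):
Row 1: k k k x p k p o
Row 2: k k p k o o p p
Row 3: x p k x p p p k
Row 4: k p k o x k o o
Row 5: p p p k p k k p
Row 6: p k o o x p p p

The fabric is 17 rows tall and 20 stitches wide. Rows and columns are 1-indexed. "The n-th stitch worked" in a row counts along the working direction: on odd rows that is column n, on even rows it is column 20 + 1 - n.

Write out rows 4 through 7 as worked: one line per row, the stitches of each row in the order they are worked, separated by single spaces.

== ROWS AS WORKED ==
o p k p o o p x o p k p o o p x o p k p
p p p k p k k p p p p k p k k p p p p k
o o p k k k k x o o p k k k k x o o p k
k k k x p k p o k k k x p k p o k k k x

Derivation:
Row 4: chart row 4, WS - tiled (columns 1-20): k p k o x k o o k p k o x k o o k p k o; work from column 20 back to 1 with k<->p swapped.
Row 5: chart row 5, RS - tile across columns 1-20 and work as-is.
Row 6: chart row 6, WS - tiled (columns 1-20): p k o o x p p p p k o o x p p p p k o o; work from column 20 back to 1 with k<->p swapped.
Row 7: chart row 1, RS - tile across columns 1-20 and work as-is.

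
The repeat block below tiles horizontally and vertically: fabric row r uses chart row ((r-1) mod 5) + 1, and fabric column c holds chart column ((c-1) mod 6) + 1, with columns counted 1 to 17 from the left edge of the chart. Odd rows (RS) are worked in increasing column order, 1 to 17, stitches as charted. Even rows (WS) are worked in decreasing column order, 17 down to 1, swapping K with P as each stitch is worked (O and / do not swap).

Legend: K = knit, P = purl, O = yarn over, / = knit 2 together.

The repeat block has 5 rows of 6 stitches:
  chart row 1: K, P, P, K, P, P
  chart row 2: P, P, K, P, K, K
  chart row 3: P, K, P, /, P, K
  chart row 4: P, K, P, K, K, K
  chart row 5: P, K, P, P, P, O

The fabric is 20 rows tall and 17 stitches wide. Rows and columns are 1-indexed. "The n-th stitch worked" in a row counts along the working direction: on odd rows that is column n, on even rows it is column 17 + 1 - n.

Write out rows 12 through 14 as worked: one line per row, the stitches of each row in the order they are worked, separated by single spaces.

Result:
P K P K K P P K P K K P P K P K K
P K P / P K P K P / P K P K P / P
P P K P K P P P K P K P P P K P K

Derivation:
Row 12: chart row 2, WS - tiled (columns 1-17): P P K P K K P P K P K K P P K P K; work from column 17 back to 1 with K<->P swapped.
Row 13: chart row 3, RS - tile across columns 1-17 and work as-is.
Row 14: chart row 4, WS - tiled (columns 1-17): P K P K K K P K P K K K P K P K K; work from column 17 back to 1 with K<->P swapped.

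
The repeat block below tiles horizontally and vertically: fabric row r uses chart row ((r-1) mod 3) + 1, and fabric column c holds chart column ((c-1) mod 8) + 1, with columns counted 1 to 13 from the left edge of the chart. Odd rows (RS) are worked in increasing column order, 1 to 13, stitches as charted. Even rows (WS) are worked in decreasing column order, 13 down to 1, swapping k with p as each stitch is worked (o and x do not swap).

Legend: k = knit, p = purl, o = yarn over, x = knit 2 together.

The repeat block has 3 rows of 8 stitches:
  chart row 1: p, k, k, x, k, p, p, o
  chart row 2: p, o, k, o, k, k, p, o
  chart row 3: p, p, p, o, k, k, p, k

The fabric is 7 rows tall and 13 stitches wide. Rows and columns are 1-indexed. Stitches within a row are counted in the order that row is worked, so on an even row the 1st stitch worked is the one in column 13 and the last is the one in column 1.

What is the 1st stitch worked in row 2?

For row 2: chart row = ((2-1) mod 3) + 1 = 2; this is a WS (even) row.
Chart row 2 tiled across columns 1-13: p o k o k k p o p o k o k
WS row: flip the tiled sequence (start at column 13) and apply k<->p; o and x stay.
Row 2 as worked: p o p o k o k p p o p o k
The 1st stitch worked is p.

Result:
p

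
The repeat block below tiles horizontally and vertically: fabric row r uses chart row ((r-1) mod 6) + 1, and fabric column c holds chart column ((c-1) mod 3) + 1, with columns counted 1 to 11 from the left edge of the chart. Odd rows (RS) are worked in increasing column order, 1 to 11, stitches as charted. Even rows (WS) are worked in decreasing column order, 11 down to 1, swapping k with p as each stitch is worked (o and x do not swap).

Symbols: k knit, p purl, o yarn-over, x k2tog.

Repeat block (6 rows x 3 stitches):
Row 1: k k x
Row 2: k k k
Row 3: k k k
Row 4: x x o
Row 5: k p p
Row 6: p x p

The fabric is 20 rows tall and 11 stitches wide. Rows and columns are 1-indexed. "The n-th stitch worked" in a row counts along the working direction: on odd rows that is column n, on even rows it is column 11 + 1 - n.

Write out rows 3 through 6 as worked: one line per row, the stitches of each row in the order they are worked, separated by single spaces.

== ROWS AS WORKED ==
k k k k k k k k k k k
x x o x x o x x o x x
k p p k p p k p p k p
x k k x k k x k k x k

Derivation:
Row 3: chart row 3, RS - tile across columns 1-11 and work as-is.
Row 4: chart row 4, WS - tiled (columns 1-11): x x o x x o x x o x x; work from column 11 back to 1 with k<->p swapped.
Row 5: chart row 5, RS - tile across columns 1-11 and work as-is.
Row 6: chart row 6, WS - tiled (columns 1-11): p x p p x p p x p p x; work from column 11 back to 1 with k<->p swapped.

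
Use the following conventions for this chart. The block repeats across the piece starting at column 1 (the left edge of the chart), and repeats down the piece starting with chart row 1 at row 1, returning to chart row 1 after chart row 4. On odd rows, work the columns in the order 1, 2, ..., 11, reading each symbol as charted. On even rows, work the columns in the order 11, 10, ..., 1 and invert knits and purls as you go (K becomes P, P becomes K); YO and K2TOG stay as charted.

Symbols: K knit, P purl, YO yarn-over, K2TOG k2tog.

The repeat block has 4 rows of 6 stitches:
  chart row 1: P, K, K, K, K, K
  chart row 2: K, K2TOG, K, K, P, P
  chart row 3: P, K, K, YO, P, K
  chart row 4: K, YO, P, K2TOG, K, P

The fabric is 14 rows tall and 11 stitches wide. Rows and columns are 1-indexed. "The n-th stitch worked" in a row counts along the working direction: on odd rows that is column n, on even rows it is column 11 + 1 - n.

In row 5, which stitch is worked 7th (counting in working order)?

Result:
P

Derivation:
Row 5: (5-1) mod 4 = 0, so use chart row 1. Odd row -> RS.
Chart row 1 tiled across columns 1-11: P K K K K K P K K K K
RS row: no reversal, no swap; stitch n worked = column n.
The 7th stitch worked is P.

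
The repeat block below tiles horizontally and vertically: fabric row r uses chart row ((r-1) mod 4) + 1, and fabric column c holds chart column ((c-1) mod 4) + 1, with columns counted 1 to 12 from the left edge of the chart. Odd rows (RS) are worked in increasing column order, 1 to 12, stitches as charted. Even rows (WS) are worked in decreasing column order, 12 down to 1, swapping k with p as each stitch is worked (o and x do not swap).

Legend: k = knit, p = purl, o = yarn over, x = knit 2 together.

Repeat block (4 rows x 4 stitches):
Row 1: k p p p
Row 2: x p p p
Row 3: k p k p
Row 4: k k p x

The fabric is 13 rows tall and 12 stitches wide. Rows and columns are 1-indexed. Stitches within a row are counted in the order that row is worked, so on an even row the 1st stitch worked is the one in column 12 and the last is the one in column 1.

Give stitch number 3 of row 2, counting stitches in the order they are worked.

== STITCH ==
k

Derivation:
For row 2: chart row = ((2-1) mod 4) + 1 = 2; this is a WS (even) row.
Chart row 2 tiled across columns 1-12: x p p p x p p p x p p p
WS: work from column 12 back to column 1 (reverse the tiled row), swapping k<->p (o and x unchanged).
Row 2 as worked: k k k x k k k x k k k x
Counting 3 along the worked row gives k.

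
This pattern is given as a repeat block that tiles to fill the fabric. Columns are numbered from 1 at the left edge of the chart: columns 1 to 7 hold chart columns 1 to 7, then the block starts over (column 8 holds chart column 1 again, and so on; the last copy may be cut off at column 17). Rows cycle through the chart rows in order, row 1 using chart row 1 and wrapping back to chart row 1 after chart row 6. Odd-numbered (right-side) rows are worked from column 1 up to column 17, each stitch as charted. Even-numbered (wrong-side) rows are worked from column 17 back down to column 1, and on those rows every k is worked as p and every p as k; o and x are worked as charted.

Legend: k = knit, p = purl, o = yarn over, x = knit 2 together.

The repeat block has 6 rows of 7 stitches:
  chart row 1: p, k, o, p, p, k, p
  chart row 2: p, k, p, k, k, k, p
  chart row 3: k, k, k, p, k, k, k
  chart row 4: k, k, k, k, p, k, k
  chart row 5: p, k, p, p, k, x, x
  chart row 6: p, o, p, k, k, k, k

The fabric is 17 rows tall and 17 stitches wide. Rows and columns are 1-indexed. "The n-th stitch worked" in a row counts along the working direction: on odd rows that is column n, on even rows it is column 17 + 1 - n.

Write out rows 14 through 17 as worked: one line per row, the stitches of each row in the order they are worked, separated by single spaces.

Result:
k p k k p p p k p k k p p p k p k
k k k p k k k k k k p k k k k k k
p p p p p k p p p p p p k p p p p
p k p p k x x p k p p k x x p k p

Derivation:
Row 14: chart row 2, WS - tiled (columns 1-17): p k p k k k p p k p k k k p p k p; work from column 17 back to 1 with k<->p swapped.
Row 15: chart row 3, RS - tile across columns 1-17 and work as-is.
Row 16: chart row 4, WS - tiled (columns 1-17): k k k k p k k k k k k p k k k k k; work from column 17 back to 1 with k<->p swapped.
Row 17: chart row 5, RS - tile across columns 1-17 and work as-is.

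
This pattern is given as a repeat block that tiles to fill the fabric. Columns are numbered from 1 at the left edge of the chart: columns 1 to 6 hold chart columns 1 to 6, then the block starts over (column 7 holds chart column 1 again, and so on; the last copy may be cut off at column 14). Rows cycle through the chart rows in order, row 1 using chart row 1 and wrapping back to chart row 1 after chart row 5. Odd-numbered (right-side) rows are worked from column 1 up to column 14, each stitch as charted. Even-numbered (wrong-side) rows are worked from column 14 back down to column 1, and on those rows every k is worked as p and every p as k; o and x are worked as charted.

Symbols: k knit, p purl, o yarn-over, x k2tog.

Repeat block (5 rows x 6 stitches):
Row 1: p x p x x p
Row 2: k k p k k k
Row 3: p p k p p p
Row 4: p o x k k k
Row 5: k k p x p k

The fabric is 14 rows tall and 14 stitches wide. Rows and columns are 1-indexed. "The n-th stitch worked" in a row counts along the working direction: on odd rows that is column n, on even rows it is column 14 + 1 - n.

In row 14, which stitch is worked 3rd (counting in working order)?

For row 14: chart row = ((14-1) mod 5) + 1 = 4; this is a WS (even) row.
Chart row 4 tiled across columns 1-14: p o x k k k p o x k k k p o
Wrong side: read the tiled row from column 14 down to 1 and exchange k with p (leave o, x).
Row 14 as worked: o k p p p x o k p p p x o k
Counting 3 along the worked row gives p.

== STITCH ==
p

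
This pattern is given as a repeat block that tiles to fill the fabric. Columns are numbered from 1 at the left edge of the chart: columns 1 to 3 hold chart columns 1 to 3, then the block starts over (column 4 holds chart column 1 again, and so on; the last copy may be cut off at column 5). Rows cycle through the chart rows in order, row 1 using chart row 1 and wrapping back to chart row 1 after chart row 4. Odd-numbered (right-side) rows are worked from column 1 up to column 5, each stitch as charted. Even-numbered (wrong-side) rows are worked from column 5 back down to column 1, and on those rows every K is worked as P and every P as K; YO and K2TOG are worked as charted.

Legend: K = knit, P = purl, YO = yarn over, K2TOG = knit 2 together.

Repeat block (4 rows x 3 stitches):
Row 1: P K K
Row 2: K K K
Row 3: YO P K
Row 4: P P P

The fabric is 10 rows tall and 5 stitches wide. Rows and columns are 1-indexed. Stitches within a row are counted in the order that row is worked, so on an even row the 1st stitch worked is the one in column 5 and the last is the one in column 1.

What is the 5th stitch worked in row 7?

Stitch:
P

Derivation:
Row 7 uses chart row ((7-1) mod 4)+1 = 3. Row 7 is odd, so RS.
Chart row 3 tiled across columns 1-5: YO P K YO P
Right side: take the tiled row as-is (worked left to right from column 1).
Counting 5 along the worked row gives P.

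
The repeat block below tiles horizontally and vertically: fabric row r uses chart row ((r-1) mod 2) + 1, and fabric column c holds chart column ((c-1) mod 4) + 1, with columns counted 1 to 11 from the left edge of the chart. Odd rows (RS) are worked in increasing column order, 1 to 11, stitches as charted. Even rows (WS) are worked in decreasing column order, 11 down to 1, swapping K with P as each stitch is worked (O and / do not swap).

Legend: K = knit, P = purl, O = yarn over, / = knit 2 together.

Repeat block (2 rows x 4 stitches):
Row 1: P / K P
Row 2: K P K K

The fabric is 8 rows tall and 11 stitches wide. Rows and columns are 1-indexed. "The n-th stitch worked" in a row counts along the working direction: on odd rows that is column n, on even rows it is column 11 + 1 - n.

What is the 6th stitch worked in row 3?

For row 3: chart row = ((3-1) mod 2) + 1 = 1; this is a RS (odd) row.
Chart row 1 tiled across columns 1-11: P / K P P / K P P / K
RS row: no reversal, no swap; stitch n worked = column n.
The 6th stitch worked is /.

== STITCH ==
/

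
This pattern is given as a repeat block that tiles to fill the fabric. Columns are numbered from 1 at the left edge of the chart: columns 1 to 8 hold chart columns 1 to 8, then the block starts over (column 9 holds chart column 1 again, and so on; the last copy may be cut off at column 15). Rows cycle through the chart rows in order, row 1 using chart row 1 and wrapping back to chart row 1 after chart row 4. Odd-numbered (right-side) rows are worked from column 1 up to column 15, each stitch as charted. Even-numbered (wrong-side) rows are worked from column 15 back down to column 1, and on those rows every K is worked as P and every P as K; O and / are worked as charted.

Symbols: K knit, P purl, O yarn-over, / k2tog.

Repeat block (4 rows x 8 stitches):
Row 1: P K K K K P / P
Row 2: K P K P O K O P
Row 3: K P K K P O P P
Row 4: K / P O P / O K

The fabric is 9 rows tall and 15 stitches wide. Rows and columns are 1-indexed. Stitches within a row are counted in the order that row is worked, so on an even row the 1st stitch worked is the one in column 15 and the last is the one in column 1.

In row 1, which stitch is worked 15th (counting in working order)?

Stitch:
/

Derivation:
For row 1: chart row = ((1-1) mod 4) + 1 = 1; this is a RS (odd) row.
Chart row 1 tiled across columns 1-15: P K K K K P / P P K K K K P /
RS: work column 1 to column 15, symbols as charted — the tiled row is the row as worked.
Stitch 15 in working order -> /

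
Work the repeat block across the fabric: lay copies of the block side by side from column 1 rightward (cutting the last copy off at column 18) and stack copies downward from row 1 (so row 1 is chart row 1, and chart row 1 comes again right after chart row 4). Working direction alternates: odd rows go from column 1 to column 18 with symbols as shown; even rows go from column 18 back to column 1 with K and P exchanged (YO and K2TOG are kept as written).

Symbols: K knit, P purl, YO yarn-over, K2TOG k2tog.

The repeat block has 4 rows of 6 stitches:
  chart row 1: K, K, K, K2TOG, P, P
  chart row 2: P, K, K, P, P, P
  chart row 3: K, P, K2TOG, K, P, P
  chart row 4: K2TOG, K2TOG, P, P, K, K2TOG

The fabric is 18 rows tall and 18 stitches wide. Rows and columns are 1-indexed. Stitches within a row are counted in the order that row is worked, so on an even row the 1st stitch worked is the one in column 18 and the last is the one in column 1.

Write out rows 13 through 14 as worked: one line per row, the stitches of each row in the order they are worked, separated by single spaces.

Row 13: chart row 1, RS - tile across columns 1-18 and work as-is.
Row 14: chart row 2, WS - tiled (columns 1-18): P K K P P P P K K P P P P K K P P P; work from column 18 back to 1 with K<->P swapped.

Result:
K K K K2TOG P P K K K K2TOG P P K K K K2TOG P P
K K K P P K K K K P P K K K K P P K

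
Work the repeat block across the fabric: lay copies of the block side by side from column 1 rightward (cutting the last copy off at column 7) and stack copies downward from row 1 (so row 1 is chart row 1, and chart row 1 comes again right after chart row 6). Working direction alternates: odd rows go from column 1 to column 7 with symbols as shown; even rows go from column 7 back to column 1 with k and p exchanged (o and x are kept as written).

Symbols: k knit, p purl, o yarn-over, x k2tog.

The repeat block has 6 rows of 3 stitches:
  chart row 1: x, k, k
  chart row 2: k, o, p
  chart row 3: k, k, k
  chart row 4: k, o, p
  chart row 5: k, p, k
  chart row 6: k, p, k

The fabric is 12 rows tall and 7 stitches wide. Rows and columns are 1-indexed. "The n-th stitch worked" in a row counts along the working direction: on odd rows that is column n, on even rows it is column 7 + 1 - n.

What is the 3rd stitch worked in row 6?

Result:
k

Derivation:
Row 6 uses chart row ((6-1) mod 6)+1 = 6. Row 6 is even, so WS.
Chart row 6 tiled across columns 1-7: k p k k p k k
WS row: flip the tiled sequence (start at column 7) and apply k<->p; o and x stay.
Row 6 as worked: p p k p p k p
Stitch 3 in working order -> k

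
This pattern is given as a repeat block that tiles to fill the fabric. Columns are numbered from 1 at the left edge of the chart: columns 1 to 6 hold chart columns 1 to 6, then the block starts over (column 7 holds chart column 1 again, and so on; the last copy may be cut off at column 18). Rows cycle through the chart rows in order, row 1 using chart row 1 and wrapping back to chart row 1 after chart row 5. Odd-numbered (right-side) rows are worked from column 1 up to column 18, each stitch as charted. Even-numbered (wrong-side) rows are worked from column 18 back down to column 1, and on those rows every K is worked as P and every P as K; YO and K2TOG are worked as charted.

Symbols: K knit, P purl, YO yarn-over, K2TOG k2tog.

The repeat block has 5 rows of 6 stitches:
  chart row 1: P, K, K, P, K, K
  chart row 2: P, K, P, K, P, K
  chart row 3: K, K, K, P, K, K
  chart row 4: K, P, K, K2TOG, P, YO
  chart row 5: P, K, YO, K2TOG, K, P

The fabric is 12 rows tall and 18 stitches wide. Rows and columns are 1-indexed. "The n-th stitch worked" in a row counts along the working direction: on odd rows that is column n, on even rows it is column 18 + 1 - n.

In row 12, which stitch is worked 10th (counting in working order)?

== STITCH ==
K

Derivation:
Row 12 uses chart row ((12-1) mod 5)+1 = 2. Row 12 is even, so WS.
Chart row 2 tiled across columns 1-18: P K P K P K P K P K P K P K P K P K
WS: work from column 18 back to column 1 (reverse the tiled row), swapping K<->P (YO and K2TOG unchanged).
Row 12 as worked: P K P K P K P K P K P K P K P K P K
The 10th stitch worked is K.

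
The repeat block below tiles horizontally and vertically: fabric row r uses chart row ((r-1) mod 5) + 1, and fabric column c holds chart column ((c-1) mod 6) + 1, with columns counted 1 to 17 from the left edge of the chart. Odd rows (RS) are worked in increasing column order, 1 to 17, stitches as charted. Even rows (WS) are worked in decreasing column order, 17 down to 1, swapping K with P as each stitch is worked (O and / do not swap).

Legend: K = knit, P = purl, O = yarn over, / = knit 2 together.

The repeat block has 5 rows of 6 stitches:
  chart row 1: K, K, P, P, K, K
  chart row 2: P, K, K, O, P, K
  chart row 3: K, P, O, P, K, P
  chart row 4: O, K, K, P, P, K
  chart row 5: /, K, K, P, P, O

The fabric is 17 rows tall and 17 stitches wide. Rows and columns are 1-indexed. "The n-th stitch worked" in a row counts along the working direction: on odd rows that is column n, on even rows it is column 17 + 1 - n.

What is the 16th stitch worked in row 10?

== STITCH ==
P

Derivation:
Row 10: (10-1) mod 5 = 4, so use chart row 5. Even row -> WS.
Chart row 5 tiled across columns 1-17: / K K P P O / K K P P O / K K P P
Wrong side: read the tiled row from column 17 down to 1 and exchange K with P (leave O, /).
Row 10 as worked: K K P P / O K K P P / O K K P P /
Stitch 16 in working order -> P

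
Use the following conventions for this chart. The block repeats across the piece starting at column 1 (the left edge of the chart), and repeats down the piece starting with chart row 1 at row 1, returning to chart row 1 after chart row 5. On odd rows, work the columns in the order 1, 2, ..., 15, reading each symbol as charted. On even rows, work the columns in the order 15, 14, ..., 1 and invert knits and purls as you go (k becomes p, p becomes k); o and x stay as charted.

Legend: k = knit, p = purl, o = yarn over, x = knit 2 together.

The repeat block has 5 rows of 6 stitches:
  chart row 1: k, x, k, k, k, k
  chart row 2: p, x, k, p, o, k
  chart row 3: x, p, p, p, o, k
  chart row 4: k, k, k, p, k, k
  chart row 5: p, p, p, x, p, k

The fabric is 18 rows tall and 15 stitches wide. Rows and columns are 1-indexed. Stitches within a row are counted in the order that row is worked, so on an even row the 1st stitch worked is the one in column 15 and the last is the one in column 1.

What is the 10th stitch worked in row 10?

Row 10 uses chart row ((10-1) mod 5)+1 = 5. Row 10 is even, so WS.
Chart row 5 tiled across columns 1-15: p p p x p k p p p x p k p p p
Wrong side: read the tiled row from column 15 down to 1 and exchange k with p (leave o, x).
Row 10 as worked: k k k p k x k k k p k x k k k
Counting 10 along the worked row gives p.

== STITCH ==
p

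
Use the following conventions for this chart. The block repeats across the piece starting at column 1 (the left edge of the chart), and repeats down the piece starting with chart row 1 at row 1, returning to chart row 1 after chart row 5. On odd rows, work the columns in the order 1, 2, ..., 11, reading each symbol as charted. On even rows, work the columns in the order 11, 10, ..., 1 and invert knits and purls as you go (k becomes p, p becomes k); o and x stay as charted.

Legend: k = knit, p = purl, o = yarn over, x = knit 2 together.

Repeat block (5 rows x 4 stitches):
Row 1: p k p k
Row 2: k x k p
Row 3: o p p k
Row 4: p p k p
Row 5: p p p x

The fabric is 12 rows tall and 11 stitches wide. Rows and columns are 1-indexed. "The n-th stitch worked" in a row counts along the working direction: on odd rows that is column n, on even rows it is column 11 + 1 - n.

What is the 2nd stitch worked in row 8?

Row 8: (8-1) mod 5 = 2, so use chart row 3. Even row -> WS.
Chart row 3 tiled across columns 1-11: o p p k o p p k o p p
WS: work from column 11 back to column 1 (reverse the tiled row), swapping k<->p (o and x unchanged).
Row 8 as worked: k k o p k k o p k k o
Stitch 2 in working order -> k

Stitch:
k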